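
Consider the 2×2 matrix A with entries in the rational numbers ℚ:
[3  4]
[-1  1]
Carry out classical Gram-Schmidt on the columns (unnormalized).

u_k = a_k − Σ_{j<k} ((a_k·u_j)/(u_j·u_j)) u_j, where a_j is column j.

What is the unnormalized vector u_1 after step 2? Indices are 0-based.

Step 1: u_0 = a_0 = (3, -1).
Step 2: u_1 = a_1 − (11/10)·u_0 = (7/10, 21/10).

u_1 = (7/10, 21/10)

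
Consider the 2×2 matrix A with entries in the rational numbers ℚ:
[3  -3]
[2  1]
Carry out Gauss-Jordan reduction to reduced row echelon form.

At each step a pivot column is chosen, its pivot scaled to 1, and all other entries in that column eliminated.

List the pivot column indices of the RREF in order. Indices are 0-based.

[1] R0 /= 3  ⇒  (1, -1)
     R1 -= 2·R0  ⇒  (0, 3)
[2] R1 /= 3  ⇒  (0, 1)
     R0 -= -1·R1  ⇒  (1, 0)

pivot columns: 0, 1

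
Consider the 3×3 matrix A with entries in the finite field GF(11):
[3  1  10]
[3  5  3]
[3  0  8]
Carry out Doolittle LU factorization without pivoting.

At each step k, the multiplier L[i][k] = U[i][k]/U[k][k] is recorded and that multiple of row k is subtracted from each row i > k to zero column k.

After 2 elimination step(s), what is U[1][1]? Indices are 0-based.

U[1][1] = 4

[col 0] pivot 3
  R1 -= 1*R0 → (0, 4, 4)  (L[1][0] := 1)
  R2 -= 1*R0 → (0, 10, 9)  (L[2][0] := 1)
[col 1] pivot 4
  R2 -= 8*R1 → (0, 0, 10)  (L[2][1] := 8)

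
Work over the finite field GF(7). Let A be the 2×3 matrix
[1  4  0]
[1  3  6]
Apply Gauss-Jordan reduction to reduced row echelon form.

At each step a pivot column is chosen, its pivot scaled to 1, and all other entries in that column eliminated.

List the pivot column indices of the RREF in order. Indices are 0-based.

step 1: normalize row 0 (÷1) = (1, 4, 0)
  row 1: subtract 1×row0 = (0, 6, 6)
step 2: normalize row 1 (÷6) = (0, 1, 1)
  row 0: subtract 4×row1 = (1, 0, 3)

pivot columns: 0, 1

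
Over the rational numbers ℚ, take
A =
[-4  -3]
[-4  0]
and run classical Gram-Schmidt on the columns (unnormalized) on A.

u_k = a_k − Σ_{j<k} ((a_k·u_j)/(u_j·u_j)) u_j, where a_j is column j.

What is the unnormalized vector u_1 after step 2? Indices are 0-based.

Step 1: u_0 = a_0 = (-4, -4).
Step 2: u_1 = a_1 − (3/8)·u_0 = (-3/2, 3/2).

u_1 = (-3/2, 3/2)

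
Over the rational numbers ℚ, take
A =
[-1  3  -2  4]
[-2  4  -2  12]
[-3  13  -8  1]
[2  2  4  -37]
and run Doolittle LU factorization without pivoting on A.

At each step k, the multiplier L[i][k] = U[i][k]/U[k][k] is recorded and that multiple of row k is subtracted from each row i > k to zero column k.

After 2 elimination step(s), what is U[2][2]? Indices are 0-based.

U[2][2] = 2

k=0: U[0][0]=-1
  eliminate (1,0): mult=2, new row 1: (0, -2, 2, 4); set L[1][0]=2
  eliminate (2,0): mult=3, new row 2: (0, 4, -2, -11); set L[2][0]=3
  eliminate (3,0): mult=-2, new row 3: (0, 8, 0, -29); set L[3][0]=-2
k=1: U[1][1]=-2
  eliminate (2,1): mult=-2, new row 2: (0, 0, 2, -3); set L[2][1]=-2
  eliminate (3,1): mult=-4, new row 3: (0, 0, 8, -13); set L[3][1]=-4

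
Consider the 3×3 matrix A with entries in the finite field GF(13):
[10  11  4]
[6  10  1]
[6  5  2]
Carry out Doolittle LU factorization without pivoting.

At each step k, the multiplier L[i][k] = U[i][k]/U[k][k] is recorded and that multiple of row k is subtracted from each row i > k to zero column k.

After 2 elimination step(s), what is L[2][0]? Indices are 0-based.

k=0: U[0][0]=10
  eliminate (1,0): mult=11, new row 1: (0, 6, 9); set L[1][0]=11
  eliminate (2,0): mult=11, new row 2: (0, 1, 10); set L[2][0]=11
k=1: U[1][1]=6
  eliminate (2,1): mult=11, new row 2: (0, 0, 2); set L[2][1]=11

L[2][0] = 11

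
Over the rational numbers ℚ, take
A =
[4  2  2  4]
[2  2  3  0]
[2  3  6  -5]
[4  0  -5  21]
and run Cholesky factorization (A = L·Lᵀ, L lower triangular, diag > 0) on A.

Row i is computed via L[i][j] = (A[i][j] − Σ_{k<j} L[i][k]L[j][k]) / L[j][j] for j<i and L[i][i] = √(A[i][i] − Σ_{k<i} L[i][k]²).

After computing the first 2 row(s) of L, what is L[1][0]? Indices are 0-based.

L[1][0] = 1

Step 1: L[0][0] = √(4) = 2.
  L[1][0] = (2) / L[0][0] = 1.
Step 2: L[1][1] = √(1) = 1.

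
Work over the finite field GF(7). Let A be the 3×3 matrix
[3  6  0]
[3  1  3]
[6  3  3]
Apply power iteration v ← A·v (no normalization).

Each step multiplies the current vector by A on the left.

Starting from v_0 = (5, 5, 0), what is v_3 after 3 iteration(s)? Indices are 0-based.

v_0 = (5, 5, 0).
v_1 = A·v_0 = (3, 6, 3).
v_2 = A·v_1 = (3, 3, 3).
v_3 = A·v_2 = (6, 0, 1).

v_3 = (6, 0, 1)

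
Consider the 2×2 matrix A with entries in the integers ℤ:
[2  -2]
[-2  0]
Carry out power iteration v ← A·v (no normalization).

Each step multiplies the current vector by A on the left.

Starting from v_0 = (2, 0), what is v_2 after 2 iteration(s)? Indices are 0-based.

v_0 = (2, 0).
v_1 = A·v_0 = (4, -4).
v_2 = A·v_1 = (16, -8).

v_2 = (16, -8)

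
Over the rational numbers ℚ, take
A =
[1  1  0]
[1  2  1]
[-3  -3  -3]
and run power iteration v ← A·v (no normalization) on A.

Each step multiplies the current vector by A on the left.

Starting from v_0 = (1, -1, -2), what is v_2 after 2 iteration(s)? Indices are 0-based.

v_0 = (1, -1, -2).
v_1 = A·v_0 = (0, -3, 6).
v_2 = A·v_1 = (-3, 0, -9).

v_2 = (-3, 0, -9)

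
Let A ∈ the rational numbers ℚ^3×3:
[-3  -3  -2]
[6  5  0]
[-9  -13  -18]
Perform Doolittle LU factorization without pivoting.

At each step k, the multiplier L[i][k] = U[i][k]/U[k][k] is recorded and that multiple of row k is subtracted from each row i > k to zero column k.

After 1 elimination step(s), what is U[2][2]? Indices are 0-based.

Step 1: pivot at (0,0) is -3.
  row1 ← row1 − (-2)·row0  ⇒  L[1][0]=-2, U row1=(0, -1, -4)
  row2 ← row2 − (3)·row0  ⇒  L[2][0]=3, U row2=(0, -4, -12)

U[2][2] = -12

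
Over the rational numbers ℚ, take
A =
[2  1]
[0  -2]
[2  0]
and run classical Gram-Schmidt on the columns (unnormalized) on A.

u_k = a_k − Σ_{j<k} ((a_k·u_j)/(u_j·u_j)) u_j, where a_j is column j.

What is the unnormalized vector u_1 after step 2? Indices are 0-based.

Step 1: u_0 = a_0 = (2, 0, 2).
Step 2: u_1 = a_1 − (1/4)·u_0 = (1/2, -2, -1/2).

u_1 = (1/2, -2, -1/2)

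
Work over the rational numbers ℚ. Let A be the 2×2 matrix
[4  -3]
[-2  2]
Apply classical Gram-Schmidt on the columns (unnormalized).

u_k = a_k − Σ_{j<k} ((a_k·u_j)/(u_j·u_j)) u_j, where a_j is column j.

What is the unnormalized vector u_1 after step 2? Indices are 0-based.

u_1 = (1/5, 2/5)

Step 1: u_0 = a_0 = (4, -2).
Step 2: u_1 = a_1 − (-4/5)·u_0 = (1/5, 2/5).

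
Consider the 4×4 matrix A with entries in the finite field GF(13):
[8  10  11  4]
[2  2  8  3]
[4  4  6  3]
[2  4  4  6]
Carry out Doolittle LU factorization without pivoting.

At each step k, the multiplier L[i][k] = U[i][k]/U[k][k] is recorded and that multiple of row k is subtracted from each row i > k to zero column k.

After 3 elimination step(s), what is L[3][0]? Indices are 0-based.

L[3][0] = 10

k=0: U[0][0]=8
  eliminate (1,0): mult=10, new row 1: (0, 6, 2, 2); set L[1][0]=10
  eliminate (2,0): mult=7, new row 2: (0, 12, 7, 1); set L[2][0]=7
  eliminate (3,0): mult=10, new row 3: (0, 8, 11, 5); set L[3][0]=10
k=1: U[1][1]=6
  eliminate (2,1): mult=2, new row 2: (0, 0, 3, 10); set L[2][1]=2
  eliminate (3,1): mult=10, new row 3: (0, 0, 4, 11); set L[3][1]=10
k=2: U[2][2]=3
  eliminate (3,2): mult=10, new row 3: (0, 0, 0, 2); set L[3][2]=10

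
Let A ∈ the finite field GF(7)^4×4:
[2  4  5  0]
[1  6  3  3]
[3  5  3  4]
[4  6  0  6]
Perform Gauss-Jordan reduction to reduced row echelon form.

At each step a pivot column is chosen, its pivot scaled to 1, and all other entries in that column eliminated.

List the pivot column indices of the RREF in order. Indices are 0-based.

[1] R0 /= 2  ⇒  (1, 2, 6, 0)
     R1 -= 1·R0  ⇒  (0, 4, 4, 3)
     R2 -= 3·R0  ⇒  (0, 6, 6, 4)
     R3 -= 4·R0  ⇒  (0, 5, 4, 6)
[2] R1 /= 4  ⇒  (0, 1, 1, 6)
     R0 -= 2·R1  ⇒  (1, 0, 4, 2)
     R2 -= 6·R1  ⇒  (0, 0, 0, 3)
     R3 -= 5·R1  ⇒  (0, 0, 6, 4)
[3] R2 <-> R3
[3] R2 /= 6  ⇒  (0, 0, 1, 3)
     R0 -= 4·R2  ⇒  (1, 0, 0, 4)
     R1 -= 1·R2  ⇒  (0, 1, 0, 3)
[4] R3 /= 3  ⇒  (0, 0, 0, 1)
     R0 -= 4·R3  ⇒  (1, 0, 0, 0)
     R1 -= 3·R3  ⇒  (0, 1, 0, 0)
     R2 -= 3·R3  ⇒  (0, 0, 1, 0)

pivot columns: 0, 1, 2, 3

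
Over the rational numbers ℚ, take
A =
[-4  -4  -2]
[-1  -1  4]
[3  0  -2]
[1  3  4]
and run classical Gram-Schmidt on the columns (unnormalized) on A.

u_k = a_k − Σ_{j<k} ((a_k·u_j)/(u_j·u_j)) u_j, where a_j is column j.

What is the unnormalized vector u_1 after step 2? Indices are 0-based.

Step 1: u_0 = a_0 = (-4, -1, 3, 1).
Step 2: u_1 = a_1 − (20/27)·u_0 = (-28/27, -7/27, -20/9, 61/27).

u_1 = (-28/27, -7/27, -20/9, 61/27)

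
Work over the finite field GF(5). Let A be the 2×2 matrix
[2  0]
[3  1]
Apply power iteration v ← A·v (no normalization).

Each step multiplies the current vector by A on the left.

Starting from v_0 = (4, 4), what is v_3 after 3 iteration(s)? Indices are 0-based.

v_3 = (2, 3)

v_0 = (4, 4).
v_1 = A·v_0 = (3, 1).
v_2 = A·v_1 = (1, 0).
v_3 = A·v_2 = (2, 3).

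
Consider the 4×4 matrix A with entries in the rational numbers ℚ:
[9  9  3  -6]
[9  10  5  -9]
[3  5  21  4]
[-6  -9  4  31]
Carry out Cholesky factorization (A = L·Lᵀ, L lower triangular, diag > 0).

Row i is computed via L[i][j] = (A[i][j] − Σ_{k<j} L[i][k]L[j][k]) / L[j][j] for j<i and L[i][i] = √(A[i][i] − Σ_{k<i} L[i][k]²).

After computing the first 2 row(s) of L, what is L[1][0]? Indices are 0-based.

L[1][0] = 3

Step 1: L[0][0] = √(9) = 3.
  L[1][0] = (9) / L[0][0] = 3.
Step 2: L[1][1] = √(1) = 1.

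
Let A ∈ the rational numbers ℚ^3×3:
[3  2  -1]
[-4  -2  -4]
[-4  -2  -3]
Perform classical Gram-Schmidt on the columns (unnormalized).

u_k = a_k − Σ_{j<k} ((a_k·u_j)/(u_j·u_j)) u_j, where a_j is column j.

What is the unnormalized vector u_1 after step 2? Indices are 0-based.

u_1 = (16/41, 6/41, 6/41)

Step 1: u_0 = a_0 = (3, -4, -4).
Step 2: u_1 = a_1 − (22/41)·u_0 = (16/41, 6/41, 6/41).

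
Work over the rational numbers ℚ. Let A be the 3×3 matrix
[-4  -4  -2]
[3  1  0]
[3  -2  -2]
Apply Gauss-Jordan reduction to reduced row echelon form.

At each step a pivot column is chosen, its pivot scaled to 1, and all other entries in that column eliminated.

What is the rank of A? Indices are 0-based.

[1] R0 /= -4  ⇒  (1, 1, 1/2)
     R1 -= 3·R0  ⇒  (0, -2, -3/2)
     R2 -= 3·R0  ⇒  (0, -5, -7/2)
[2] R1 /= -2  ⇒  (0, 1, 3/4)
     R0 -= 1·R1  ⇒  (1, 0, -1/4)
     R2 -= -5·R1  ⇒  (0, 0, 1/4)
[3] R2 /= 1/4  ⇒  (0, 0, 1)
     R0 -= -1/4·R2  ⇒  (1, 0, 0)
     R1 -= 3/4·R2  ⇒  (0, 1, 0)

rank = 3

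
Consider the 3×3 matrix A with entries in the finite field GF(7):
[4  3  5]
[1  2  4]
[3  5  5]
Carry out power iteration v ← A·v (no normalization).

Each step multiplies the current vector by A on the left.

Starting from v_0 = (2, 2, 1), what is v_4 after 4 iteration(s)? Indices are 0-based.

v_4 = (5, 3, 6)

v_0 = (2, 2, 1).
v_1 = A·v_0 = (5, 3, 0).
v_2 = A·v_1 = (1, 4, 2).
v_3 = A·v_2 = (5, 3, 5).
v_4 = A·v_3 = (5, 3, 6).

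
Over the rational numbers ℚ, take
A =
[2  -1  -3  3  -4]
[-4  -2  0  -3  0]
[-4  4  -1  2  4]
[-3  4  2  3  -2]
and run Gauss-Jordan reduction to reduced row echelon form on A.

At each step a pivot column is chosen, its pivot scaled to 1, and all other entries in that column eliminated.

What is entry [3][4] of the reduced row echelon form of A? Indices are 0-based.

M[3][4] = -128/55

step 1: normalize row 0 (÷2) = (1, -1/2, -3/2, 3/2, -2)
  row 1: subtract -4×row0 = (0, -4, -6, 3, -8)
  row 2: subtract -4×row0 = (0, 2, -7, 8, -4)
  row 3: subtract -3×row0 = (0, 5/2, -5/2, 15/2, -8)
step 2: normalize row 1 (÷-4) = (0, 1, 3/2, -3/4, 2)
  row 0: subtract -1/2×row1 = (1, 0, -3/4, 9/8, -1)
  row 2: subtract 2×row1 = (0, 0, -10, 19/2, -8)
  row 3: subtract 5/2×row1 = (0, 0, -25/4, 75/8, -13)
step 3: normalize row 2 (÷-10) = (0, 0, 1, -19/20, 4/5)
  row 0: subtract -3/4×row2 = (1, 0, 0, 33/80, -2/5)
  row 1: subtract 3/2×row2 = (0, 1, 0, 27/40, 4/5)
  row 3: subtract -25/4×row2 = (0, 0, 0, 55/16, -8)
step 4: normalize row 3 (÷55/16) = (0, 0, 0, 1, -128/55)
  row 0: subtract 33/80×row3 = (1, 0, 0, 0, 14/25)
  row 1: subtract 27/40×row3 = (0, 1, 0, 0, 652/275)
  row 2: subtract -19/20×row3 = (0, 0, 1, 0, -388/275)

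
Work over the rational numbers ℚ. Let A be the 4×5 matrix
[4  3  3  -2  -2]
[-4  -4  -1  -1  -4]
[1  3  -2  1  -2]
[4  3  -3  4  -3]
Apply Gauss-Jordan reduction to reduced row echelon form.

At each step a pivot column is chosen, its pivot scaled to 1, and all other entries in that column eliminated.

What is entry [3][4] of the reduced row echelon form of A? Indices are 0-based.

M[3][4] = 367/84

[1] R0 /= 4  ⇒  (1, 3/4, 3/4, -1/2, -1/2)
     R1 -= -4·R0  ⇒  (0, -1, 2, -3, -6)
     R2 -= 1·R0  ⇒  (0, 9/4, -11/4, 3/2, -3/2)
     R3 -= 4·R0  ⇒  (0, 0, -6, 6, -1)
[2] R1 /= -1  ⇒  (0, 1, -2, 3, 6)
     R0 -= 3/4·R1  ⇒  (1, 0, 9/4, -11/4, -5)
     R2 -= 9/4·R1  ⇒  (0, 0, 7/4, -21/4, -15)
[3] R2 /= 7/4  ⇒  (0, 0, 1, -3, -60/7)
     R0 -= 9/4·R2  ⇒  (1, 0, 0, 4, 100/7)
     R1 -= -2·R2  ⇒  (0, 1, 0, -3, -78/7)
     R3 -= -6·R2  ⇒  (0, 0, 0, -12, -367/7)
[4] R3 /= -12  ⇒  (0, 0, 0, 1, 367/84)
     R0 -= 4·R3  ⇒  (1, 0, 0, 0, -67/21)
     R1 -= -3·R3  ⇒  (0, 1, 0, 0, 55/28)
     R2 -= -3·R3  ⇒  (0, 0, 1, 0, 127/28)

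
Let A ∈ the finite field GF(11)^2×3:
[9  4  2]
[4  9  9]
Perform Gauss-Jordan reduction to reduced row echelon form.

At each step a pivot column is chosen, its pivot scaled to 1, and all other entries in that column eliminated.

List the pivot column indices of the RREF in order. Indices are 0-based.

step 1: normalize row 0 (÷9) = (1, 9, 10)
  row 1: subtract 4×row0 = (0, 6, 2)
step 2: normalize row 1 (÷6) = (0, 1, 4)
  row 0: subtract 9×row1 = (1, 0, 7)

pivot columns: 0, 1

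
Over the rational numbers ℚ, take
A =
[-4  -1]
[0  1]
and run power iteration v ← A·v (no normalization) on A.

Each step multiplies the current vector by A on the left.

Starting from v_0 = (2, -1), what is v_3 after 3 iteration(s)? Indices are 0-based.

v_3 = (-115, -1)

v_0 = (2, -1).
v_1 = A·v_0 = (-7, -1).
v_2 = A·v_1 = (29, -1).
v_3 = A·v_2 = (-115, -1).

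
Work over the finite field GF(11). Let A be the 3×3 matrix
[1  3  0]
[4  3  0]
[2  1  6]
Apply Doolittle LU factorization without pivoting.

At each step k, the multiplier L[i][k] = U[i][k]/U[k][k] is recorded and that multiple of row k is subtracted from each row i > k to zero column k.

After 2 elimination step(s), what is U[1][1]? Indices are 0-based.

[col 0] pivot 1
  R1 -= 4*R0 → (0, 2, 0)  (L[1][0] := 4)
  R2 -= 2*R0 → (0, 6, 6)  (L[2][0] := 2)
[col 1] pivot 2
  R2 -= 3*R1 → (0, 0, 6)  (L[2][1] := 3)

U[1][1] = 2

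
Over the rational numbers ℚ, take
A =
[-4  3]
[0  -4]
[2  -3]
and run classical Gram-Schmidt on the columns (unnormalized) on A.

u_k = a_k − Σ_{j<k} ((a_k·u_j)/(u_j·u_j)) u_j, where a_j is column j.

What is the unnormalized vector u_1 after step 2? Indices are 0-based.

Step 1: u_0 = a_0 = (-4, 0, 2).
Step 2: u_1 = a_1 − (-9/10)·u_0 = (-3/5, -4, -6/5).

u_1 = (-3/5, -4, -6/5)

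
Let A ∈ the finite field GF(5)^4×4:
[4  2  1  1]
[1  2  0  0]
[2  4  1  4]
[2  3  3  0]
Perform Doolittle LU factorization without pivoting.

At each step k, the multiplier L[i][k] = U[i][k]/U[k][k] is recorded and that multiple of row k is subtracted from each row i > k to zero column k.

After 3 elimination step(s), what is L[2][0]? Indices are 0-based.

L[2][0] = 3

Step 1: pivot at (0,0) is 4.
  row1 ← row1 − (4)·row0  ⇒  L[1][0]=4, U row1=(0, 4, 1, 1)
  row2 ← row2 − (3)·row0  ⇒  L[2][0]=3, U row2=(0, 3, 3, 1)
  row3 ← row3 − (3)·row0  ⇒  L[3][0]=3, U row3=(0, 2, 0, 2)
Step 2: pivot at (1,1) is 4.
  row2 ← row2 − (2)·row1  ⇒  L[2][1]=2, U row2=(0, 0, 1, 4)
  row3 ← row3 − (3)·row1  ⇒  L[3][1]=3, U row3=(0, 0, 2, 4)
Step 3: pivot at (2,2) is 1.
  row3 ← row3 − (2)·row2  ⇒  L[3][2]=2, U row3=(0, 0, 0, 1)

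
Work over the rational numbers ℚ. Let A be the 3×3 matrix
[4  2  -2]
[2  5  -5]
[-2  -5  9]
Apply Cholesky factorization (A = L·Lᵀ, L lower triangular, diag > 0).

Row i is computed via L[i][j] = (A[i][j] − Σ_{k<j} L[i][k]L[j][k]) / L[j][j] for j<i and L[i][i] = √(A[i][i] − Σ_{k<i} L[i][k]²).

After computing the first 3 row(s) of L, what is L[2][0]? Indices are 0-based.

Step 1: L[0][0] = √(4) = 2.
  L[1][0] = (2) / L[0][0] = 1.
Step 2: L[1][1] = √(4) = 2.
  L[2][0] = (-2) / L[0][0] = -1.
  L[2][1] = (-4) / L[1][1] = -2.
Step 3: L[2][2] = √(4) = 2.

L[2][0] = -1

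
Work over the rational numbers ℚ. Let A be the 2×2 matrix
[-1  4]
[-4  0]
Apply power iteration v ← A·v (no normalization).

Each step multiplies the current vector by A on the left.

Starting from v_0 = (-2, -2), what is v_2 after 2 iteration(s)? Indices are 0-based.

v_0 = (-2, -2).
v_1 = A·v_0 = (-6, 8).
v_2 = A·v_1 = (38, 24).

v_2 = (38, 24)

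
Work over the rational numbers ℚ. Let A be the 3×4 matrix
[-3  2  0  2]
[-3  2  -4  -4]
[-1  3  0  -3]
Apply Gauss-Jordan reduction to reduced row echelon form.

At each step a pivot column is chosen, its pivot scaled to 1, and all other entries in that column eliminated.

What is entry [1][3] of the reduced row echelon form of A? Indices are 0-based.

M[1][3] = -11/7

step 1: normalize row 0 (÷-3) = (1, -2/3, 0, -2/3)
  row 1: subtract -3×row0 = (0, 0, -4, -6)
  row 2: subtract -1×row0 = (0, 7/3, 0, -11/3)
step 2: exchange rows 1,2
step 2: normalize row 1 (÷7/3) = (0, 1, 0, -11/7)
  row 0: subtract -2/3×row1 = (1, 0, 0, -12/7)
step 3: normalize row 2 (÷-4) = (0, 0, 1, 3/2)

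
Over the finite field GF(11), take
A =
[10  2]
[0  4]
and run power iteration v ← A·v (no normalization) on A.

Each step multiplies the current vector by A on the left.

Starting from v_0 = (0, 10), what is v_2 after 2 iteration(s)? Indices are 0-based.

v_0 = (0, 10).
v_1 = A·v_0 = (9, 7).
v_2 = A·v_1 = (5, 6).

v_2 = (5, 6)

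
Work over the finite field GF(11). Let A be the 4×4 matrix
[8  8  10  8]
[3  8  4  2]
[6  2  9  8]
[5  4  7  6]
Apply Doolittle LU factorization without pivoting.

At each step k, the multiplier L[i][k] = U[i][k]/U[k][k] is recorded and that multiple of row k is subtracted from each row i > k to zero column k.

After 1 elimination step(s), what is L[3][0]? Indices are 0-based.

L[3][0] = 2

Step 1: pivot at (0,0) is 8.
  row1 ← row1 − (10)·row0  ⇒  L[1][0]=10, U row1=(0, 5, 3, 10)
  row2 ← row2 − (9)·row0  ⇒  L[2][0]=9, U row2=(0, 7, 7, 2)
  row3 ← row3 − (2)·row0  ⇒  L[3][0]=2, U row3=(0, 10, 9, 1)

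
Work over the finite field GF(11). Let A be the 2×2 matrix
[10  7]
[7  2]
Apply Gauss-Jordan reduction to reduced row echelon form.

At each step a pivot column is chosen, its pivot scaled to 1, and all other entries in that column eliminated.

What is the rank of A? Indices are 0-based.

[1] R0 /= 10  ⇒  (1, 4)
     R1 -= 7·R0  ⇒  (0, 7)
[2] R1 /= 7  ⇒  (0, 1)
     R0 -= 4·R1  ⇒  (1, 0)

rank = 2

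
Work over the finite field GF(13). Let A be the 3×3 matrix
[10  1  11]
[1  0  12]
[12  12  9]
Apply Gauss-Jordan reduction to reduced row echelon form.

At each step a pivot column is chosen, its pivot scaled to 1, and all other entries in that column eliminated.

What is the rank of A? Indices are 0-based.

[1] R0 /= 10  ⇒  (1, 4, 5)
     R1 -= 1·R0  ⇒  (0, 9, 7)
     R2 -= 12·R0  ⇒  (0, 3, 1)
[2] R1 /= 9  ⇒  (0, 1, 8)
     R0 -= 4·R1  ⇒  (1, 0, 12)
     R2 -= 3·R1  ⇒  (0, 0, 3)
[3] R2 /= 3  ⇒  (0, 0, 1)
     R0 -= 12·R2  ⇒  (1, 0, 0)
     R1 -= 8·R2  ⇒  (0, 1, 0)

rank = 3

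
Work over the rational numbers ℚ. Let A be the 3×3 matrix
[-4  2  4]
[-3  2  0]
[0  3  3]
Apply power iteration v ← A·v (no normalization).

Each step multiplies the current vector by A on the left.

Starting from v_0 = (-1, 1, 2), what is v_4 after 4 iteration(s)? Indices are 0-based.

v_0 = (-1, 1, 2).
v_1 = A·v_0 = (14, 5, 9).
v_2 = A·v_1 = (-10, -32, 42).
v_3 = A·v_2 = (144, -34, 30).
v_4 = A·v_3 = (-524, -500, -12).

v_4 = (-524, -500, -12)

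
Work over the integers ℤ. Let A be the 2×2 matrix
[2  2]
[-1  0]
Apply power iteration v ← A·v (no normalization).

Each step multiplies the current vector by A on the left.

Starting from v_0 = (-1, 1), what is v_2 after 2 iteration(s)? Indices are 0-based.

v_0 = (-1, 1).
v_1 = A·v_0 = (0, 1).
v_2 = A·v_1 = (2, 0).

v_2 = (2, 0)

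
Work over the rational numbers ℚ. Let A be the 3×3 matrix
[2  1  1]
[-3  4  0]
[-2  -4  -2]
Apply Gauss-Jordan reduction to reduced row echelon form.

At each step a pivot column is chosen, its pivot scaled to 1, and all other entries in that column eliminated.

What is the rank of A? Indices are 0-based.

pivot(0,0)=2: scale R0 → (1, 1/2, 1/2)
  clear (1,0): R1 −= (-3)R0 → (0, 11/2, 3/2)
  clear (2,0): R2 −= (-2)R0 → (0, -3, -1)
pivot(1,1)=11/2: scale R1 → (0, 1, 3/11)
  clear (0,1): R0 −= (1/2)R1 → (1, 0, 4/11)
  clear (2,1): R2 −= (-3)R1 → (0, 0, -2/11)
pivot(2,2)=-2/11: scale R2 → (0, 0, 1)
  clear (0,2): R0 −= (4/11)R2 → (1, 0, 0)
  clear (1,2): R1 −= (3/11)R2 → (0, 1, 0)

rank = 3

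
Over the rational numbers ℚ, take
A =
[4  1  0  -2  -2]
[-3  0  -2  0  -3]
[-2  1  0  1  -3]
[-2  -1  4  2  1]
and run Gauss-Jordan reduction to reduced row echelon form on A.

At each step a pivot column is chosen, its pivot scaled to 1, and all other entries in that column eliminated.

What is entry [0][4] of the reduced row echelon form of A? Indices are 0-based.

[1] R0 /= 4  ⇒  (1, 1/4, 0, -1/2, -1/2)
     R1 -= -3·R0  ⇒  (0, 3/4, -2, -3/2, -9/2)
     R2 -= -2·R0  ⇒  (0, 3/2, 0, 0, -4)
     R3 -= -2·R0  ⇒  (0, -1/2, 4, 1, 0)
[2] R1 /= 3/4  ⇒  (0, 1, -8/3, -2, -6)
     R0 -= 1/4·R1  ⇒  (1, 0, 2/3, 0, 1)
     R2 -= 3/2·R1  ⇒  (0, 0, 4, 3, 5)
     R3 -= -1/2·R1  ⇒  (0, 0, 8/3, 0, -3)
[3] R2 /= 4  ⇒  (0, 0, 1, 3/4, 5/4)
     R0 -= 2/3·R2  ⇒  (1, 0, 0, -1/2, 1/6)
     R1 -= -8/3·R2  ⇒  (0, 1, 0, 0, -8/3)
     R3 -= 8/3·R2  ⇒  (0, 0, 0, -2, -19/3)
[4] R3 /= -2  ⇒  (0, 0, 0, 1, 19/6)
     R0 -= -1/2·R3  ⇒  (1, 0, 0, 0, 7/4)
     R2 -= 3/4·R3  ⇒  (0, 0, 1, 0, -9/8)

M[0][4] = 7/4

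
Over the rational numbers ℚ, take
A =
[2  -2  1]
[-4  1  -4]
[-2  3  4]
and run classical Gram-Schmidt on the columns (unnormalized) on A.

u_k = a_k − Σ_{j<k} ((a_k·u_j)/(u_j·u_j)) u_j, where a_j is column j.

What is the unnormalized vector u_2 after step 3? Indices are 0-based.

Step 1: u_0 = a_0 = (2, -4, -2).
Step 2: u_1 = a_1 − (-7/12)·u_0 = (-5/6, -4/3, 11/6).
Step 3: u_2 = a_2 − (5/12)·u_0 − (71/35)·u_1 = (13/7, 13/35, 39/35).

u_2 = (13/7, 13/35, 39/35)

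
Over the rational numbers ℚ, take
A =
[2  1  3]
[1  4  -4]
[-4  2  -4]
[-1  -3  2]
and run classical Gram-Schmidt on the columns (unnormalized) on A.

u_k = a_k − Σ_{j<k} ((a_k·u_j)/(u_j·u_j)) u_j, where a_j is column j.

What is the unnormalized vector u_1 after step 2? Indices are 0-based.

u_1 = (10/11, 87/22, 24/11, -65/22)

Step 1: u_0 = a_0 = (2, 1, -4, -1).
Step 2: u_1 = a_1 − (1/22)·u_0 = (10/11, 87/22, 24/11, -65/22).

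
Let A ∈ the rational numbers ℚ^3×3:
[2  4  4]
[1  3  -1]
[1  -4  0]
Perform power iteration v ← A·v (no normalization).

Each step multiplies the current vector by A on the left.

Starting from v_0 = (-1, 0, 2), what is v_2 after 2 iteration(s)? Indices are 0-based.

v_2 = (-4, -2, 18)

v_0 = (-1, 0, 2).
v_1 = A·v_0 = (6, -3, -1).
v_2 = A·v_1 = (-4, -2, 18).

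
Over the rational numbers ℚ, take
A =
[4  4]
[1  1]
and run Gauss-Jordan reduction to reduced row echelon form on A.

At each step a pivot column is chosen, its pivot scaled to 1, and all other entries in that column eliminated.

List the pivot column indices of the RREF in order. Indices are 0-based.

pivot columns: 0

[1] R0 /= 4  ⇒  (1, 1)
     R1 -= 1·R0  ⇒  (0, 0)
column 1 empty below row 1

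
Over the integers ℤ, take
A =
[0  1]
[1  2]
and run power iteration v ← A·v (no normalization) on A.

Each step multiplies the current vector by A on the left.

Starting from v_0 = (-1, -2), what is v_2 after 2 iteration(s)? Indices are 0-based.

v_2 = (-5, -12)

v_0 = (-1, -2).
v_1 = A·v_0 = (-2, -5).
v_2 = A·v_1 = (-5, -12).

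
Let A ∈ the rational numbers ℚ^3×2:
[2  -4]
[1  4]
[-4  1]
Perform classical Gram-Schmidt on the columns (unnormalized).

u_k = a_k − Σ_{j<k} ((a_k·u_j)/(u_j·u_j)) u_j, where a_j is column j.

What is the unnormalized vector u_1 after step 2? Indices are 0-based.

Step 1: u_0 = a_0 = (2, 1, -4).
Step 2: u_1 = a_1 − (-8/21)·u_0 = (-68/21, 92/21, -11/21).

u_1 = (-68/21, 92/21, -11/21)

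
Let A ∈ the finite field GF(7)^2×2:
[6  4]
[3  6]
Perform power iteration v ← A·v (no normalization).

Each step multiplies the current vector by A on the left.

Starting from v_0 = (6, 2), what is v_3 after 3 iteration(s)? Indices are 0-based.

v_3 = (3, 0)

v_0 = (6, 2).
v_1 = A·v_0 = (2, 2).
v_2 = A·v_1 = (6, 4).
v_3 = A·v_2 = (3, 0).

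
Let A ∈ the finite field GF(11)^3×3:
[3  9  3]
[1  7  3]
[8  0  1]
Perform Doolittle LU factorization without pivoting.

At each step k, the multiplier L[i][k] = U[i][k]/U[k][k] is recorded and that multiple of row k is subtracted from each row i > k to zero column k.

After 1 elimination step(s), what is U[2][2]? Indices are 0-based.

k=0: U[0][0]=3
  eliminate (1,0): mult=4, new row 1: (0, 4, 2); set L[1][0]=4
  eliminate (2,0): mult=10, new row 2: (0, 9, 4); set L[2][0]=10

U[2][2] = 4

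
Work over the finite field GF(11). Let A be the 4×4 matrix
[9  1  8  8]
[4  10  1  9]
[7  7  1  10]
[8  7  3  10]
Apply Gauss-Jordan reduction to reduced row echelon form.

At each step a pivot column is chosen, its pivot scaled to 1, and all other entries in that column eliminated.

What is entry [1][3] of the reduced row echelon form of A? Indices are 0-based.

pivot(0,0)=9: scale R0 → (1, 5, 7, 7)
  clear (1,0): R1 −= (4)R0 → (0, 1, 6, 3)
  clear (2,0): R2 −= (7)R0 → (0, 5, 7, 5)
  clear (3,0): R3 −= (8)R0 → (0, 0, 2, 9)
pivot(1,1)=1: scale R1 → (0, 1, 6, 3)
  clear (0,1): R0 −= (5)R1 → (1, 0, 10, 3)
  clear (2,1): R2 −= (5)R1 → (0, 0, 10, 1)
pivot(2,2)=10: scale R2 → (0, 0, 1, 10)
  clear (0,2): R0 −= (10)R2 → (1, 0, 0, 2)
  clear (1,2): R1 −= (6)R2 → (0, 1, 0, 9)
  clear (3,2): R3 −= (2)R2 → (0, 0, 0, 0)
col 3: no nonzero at/below row 3; advance.

M[1][3] = 9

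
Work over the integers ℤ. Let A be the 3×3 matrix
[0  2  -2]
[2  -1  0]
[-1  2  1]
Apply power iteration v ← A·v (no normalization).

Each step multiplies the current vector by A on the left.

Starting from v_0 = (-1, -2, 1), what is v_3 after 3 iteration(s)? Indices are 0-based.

v_3 = (-32, 20, -24)

v_0 = (-1, -2, 1).
v_1 = A·v_0 = (-6, 0, -2).
v_2 = A·v_1 = (4, -12, 4).
v_3 = A·v_2 = (-32, 20, -24).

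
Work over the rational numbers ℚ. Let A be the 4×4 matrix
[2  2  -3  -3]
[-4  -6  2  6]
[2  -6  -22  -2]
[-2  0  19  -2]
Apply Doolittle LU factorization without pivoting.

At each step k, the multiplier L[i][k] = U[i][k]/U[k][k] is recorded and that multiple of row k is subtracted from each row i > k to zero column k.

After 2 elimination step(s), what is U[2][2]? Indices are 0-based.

U[2][2] = -3

[col 0] pivot 2
  R1 -= -2*R0 → (0, -2, -4, 0)  (L[1][0] := -2)
  R2 -= 1*R0 → (0, -8, -19, 1)  (L[2][0] := 1)
  R3 -= -1*R0 → (0, 2, 16, -5)  (L[3][0] := -1)
[col 1] pivot -2
  R2 -= 4*R1 → (0, 0, -3, 1)  (L[2][1] := 4)
  R3 -= -1*R1 → (0, 0, 12, -5)  (L[3][1] := -1)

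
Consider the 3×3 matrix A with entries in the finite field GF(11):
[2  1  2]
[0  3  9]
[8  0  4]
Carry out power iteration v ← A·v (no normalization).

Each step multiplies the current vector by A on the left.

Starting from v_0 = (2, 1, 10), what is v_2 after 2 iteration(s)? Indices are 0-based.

v_0 = (2, 1, 10).
v_1 = A·v_0 = (3, 5, 1).
v_2 = A·v_1 = (2, 2, 6).

v_2 = (2, 2, 6)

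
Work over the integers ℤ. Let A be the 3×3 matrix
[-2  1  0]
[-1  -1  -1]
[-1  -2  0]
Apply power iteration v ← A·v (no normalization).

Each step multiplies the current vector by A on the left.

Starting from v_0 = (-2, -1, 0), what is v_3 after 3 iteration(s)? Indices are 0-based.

v_0 = (-2, -1, 0).
v_1 = A·v_0 = (3, 3, 4).
v_2 = A·v_1 = (-3, -10, -9).
v_3 = A·v_2 = (-4, 22, 23).

v_3 = (-4, 22, 23)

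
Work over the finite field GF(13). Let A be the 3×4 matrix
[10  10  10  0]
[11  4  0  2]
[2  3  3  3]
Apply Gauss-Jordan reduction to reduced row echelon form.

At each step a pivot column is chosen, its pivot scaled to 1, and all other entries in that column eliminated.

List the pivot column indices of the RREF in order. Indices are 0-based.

pivot(0,0)=10: scale R0 → (1, 1, 1, 0)
  clear (1,0): R1 −= (11)R0 → (0, 6, 2, 2)
  clear (2,0): R2 −= (2)R0 → (0, 1, 1, 3)
pivot(1,1)=6: scale R1 → (0, 1, 9, 9)
  clear (0,1): R0 −= (1)R1 → (1, 0, 5, 4)
  clear (2,1): R2 −= (1)R1 → (0, 0, 5, 7)
pivot(2,2)=5: scale R2 → (0, 0, 1, 4)
  clear (0,2): R0 −= (5)R2 → (1, 0, 0, 10)
  clear (1,2): R1 −= (9)R2 → (0, 1, 0, 12)

pivot columns: 0, 1, 2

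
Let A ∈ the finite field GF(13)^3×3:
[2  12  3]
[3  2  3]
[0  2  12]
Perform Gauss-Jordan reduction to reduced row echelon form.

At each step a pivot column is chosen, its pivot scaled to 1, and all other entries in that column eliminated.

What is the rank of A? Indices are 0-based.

rank = 3

pivot(0,0)=2: scale R0 → (1, 6, 8)
  clear (1,0): R1 −= (3)R0 → (0, 10, 5)
pivot(1,1)=10: scale R1 → (0, 1, 7)
  clear (0,1): R0 −= (6)R1 → (1, 0, 5)
  clear (2,1): R2 −= (2)R1 → (0, 0, 11)
pivot(2,2)=11: scale R2 → (0, 0, 1)
  clear (0,2): R0 −= (5)R2 → (1, 0, 0)
  clear (1,2): R1 −= (7)R2 → (0, 1, 0)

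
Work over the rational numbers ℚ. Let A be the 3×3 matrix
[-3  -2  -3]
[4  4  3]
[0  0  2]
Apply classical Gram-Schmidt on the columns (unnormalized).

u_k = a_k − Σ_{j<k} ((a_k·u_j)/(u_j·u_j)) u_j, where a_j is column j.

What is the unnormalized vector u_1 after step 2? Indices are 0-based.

Step 1: u_0 = a_0 = (-3, 4, 0).
Step 2: u_1 = a_1 − (22/25)·u_0 = (16/25, 12/25, 0).

u_1 = (16/25, 12/25, 0)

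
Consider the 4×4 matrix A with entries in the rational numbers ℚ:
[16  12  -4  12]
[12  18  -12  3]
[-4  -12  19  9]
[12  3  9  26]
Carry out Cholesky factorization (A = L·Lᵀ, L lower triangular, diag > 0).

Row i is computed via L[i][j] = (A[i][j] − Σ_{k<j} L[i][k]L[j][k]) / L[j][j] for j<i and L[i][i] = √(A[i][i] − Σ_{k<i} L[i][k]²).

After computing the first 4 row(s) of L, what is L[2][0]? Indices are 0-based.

L[2][0] = -1

Step 1: L[0][0] = √(16) = 4.
  L[1][0] = (12) / L[0][0] = 3.
Step 2: L[1][1] = √(9) = 3.
  L[2][0] = (-4) / L[0][0] = -1.
  L[2][1] = (-9) / L[1][1] = -3.
Step 3: L[2][2] = √(9) = 3.
  L[3][0] = (12) / L[0][0] = 3.
  L[3][1] = (-6) / L[1][1] = -2.
  L[3][2] = (6) / L[2][2] = 2.
Step 4: L[3][3] = √(9) = 3.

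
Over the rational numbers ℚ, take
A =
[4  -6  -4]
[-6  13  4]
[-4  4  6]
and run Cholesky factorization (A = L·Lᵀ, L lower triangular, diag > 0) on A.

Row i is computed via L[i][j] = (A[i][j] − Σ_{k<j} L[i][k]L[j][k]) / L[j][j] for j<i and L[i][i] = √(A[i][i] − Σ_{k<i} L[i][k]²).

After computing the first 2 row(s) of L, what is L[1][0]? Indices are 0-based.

L[1][0] = -3

Step 1: L[0][0] = √(4) = 2.
  L[1][0] = (-6) / L[0][0] = -3.
Step 2: L[1][1] = √(4) = 2.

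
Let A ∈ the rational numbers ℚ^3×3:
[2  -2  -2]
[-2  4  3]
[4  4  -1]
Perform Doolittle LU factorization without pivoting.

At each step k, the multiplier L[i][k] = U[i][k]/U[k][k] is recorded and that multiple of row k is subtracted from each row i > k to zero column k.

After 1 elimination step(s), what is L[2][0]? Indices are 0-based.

L[2][0] = 2

Step 1: pivot at (0,0) is 2.
  row1 ← row1 − (-1)·row0  ⇒  L[1][0]=-1, U row1=(0, 2, 1)
  row2 ← row2 − (2)·row0  ⇒  L[2][0]=2, U row2=(0, 8, 3)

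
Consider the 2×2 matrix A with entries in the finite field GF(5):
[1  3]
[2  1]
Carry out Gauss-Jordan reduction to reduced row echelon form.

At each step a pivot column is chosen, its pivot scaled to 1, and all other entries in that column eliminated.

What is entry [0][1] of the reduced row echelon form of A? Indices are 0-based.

M[0][1] = 3

step 1: normalize row 0 (÷1) = (1, 3)
  row 1: subtract 2×row0 = (0, 0)
skip col 1 (zero from row 1)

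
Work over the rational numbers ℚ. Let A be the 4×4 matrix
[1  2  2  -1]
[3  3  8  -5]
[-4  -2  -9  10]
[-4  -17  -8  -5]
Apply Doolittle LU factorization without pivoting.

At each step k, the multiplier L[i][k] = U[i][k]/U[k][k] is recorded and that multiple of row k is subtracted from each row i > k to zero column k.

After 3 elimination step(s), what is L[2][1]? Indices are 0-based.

k=0: U[0][0]=1
  eliminate (1,0): mult=3, new row 1: (0, -3, 2, -2); set L[1][0]=3
  eliminate (2,0): mult=-4, new row 2: (0, 6, -1, 6); set L[2][0]=-4
  eliminate (3,0): mult=-4, new row 3: (0, -9, 0, -9); set L[3][0]=-4
k=1: U[1][1]=-3
  eliminate (2,1): mult=-2, new row 2: (0, 0, 3, 2); set L[2][1]=-2
  eliminate (3,1): mult=3, new row 3: (0, 0, -6, -3); set L[3][1]=3
k=2: U[2][2]=3
  eliminate (3,2): mult=-2, new row 3: (0, 0, 0, 1); set L[3][2]=-2

L[2][1] = -2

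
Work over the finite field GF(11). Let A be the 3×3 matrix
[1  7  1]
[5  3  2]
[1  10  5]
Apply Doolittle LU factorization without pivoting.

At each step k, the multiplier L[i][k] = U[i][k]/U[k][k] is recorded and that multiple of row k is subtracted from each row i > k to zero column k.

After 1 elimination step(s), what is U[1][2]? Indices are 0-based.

U[1][2] = 8

k=0: U[0][0]=1
  eliminate (1,0): mult=5, new row 1: (0, 1, 8); set L[1][0]=5
  eliminate (2,0): mult=1, new row 2: (0, 3, 4); set L[2][0]=1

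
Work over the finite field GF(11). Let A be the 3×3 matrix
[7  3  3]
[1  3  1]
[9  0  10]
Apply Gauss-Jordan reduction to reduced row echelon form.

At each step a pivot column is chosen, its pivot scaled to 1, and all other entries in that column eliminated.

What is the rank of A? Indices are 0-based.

step 1: normalize row 0 (÷7) = (1, 2, 2)
  row 1: subtract 1×row0 = (0, 1, 10)
  row 2: subtract 9×row0 = (0, 4, 3)
step 2: normalize row 1 (÷1) = (0, 1, 10)
  row 0: subtract 2×row1 = (1, 0, 4)
  row 2: subtract 4×row1 = (0, 0, 7)
step 3: normalize row 2 (÷7) = (0, 0, 1)
  row 0: subtract 4×row2 = (1, 0, 0)
  row 1: subtract 10×row2 = (0, 1, 0)

rank = 3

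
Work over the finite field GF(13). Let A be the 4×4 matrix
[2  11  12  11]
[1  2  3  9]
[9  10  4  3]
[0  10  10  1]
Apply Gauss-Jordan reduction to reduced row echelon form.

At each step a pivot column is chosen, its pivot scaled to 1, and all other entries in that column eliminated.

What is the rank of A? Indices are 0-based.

rank = 4

[1] R0 /= 2  ⇒  (1, 12, 6, 12)
     R1 -= 1·R0  ⇒  (0, 3, 10, 10)
     R2 -= 9·R0  ⇒  (0, 6, 2, 12)
[2] R1 /= 3  ⇒  (0, 1, 12, 12)
     R0 -= 12·R1  ⇒  (1, 0, 5, 11)
     R2 -= 6·R1  ⇒  (0, 0, 8, 5)
     R3 -= 10·R1  ⇒  (0, 0, 7, 11)
[3] R2 /= 8  ⇒  (0, 0, 1, 12)
     R0 -= 5·R2  ⇒  (1, 0, 0, 3)
     R1 -= 12·R2  ⇒  (0, 1, 0, 11)
     R3 -= 7·R2  ⇒  (0, 0, 0, 5)
[4] R3 /= 5  ⇒  (0, 0, 0, 1)
     R0 -= 3·R3  ⇒  (1, 0, 0, 0)
     R1 -= 11·R3  ⇒  (0, 1, 0, 0)
     R2 -= 12·R3  ⇒  (0, 0, 1, 0)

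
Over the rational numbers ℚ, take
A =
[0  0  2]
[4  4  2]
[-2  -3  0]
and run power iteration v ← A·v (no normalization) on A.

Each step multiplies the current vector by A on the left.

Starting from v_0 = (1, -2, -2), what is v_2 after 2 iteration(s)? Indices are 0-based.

v_2 = (8, -40, 32)

v_0 = (1, -2, -2).
v_1 = A·v_0 = (-4, -8, 4).
v_2 = A·v_1 = (8, -40, 32).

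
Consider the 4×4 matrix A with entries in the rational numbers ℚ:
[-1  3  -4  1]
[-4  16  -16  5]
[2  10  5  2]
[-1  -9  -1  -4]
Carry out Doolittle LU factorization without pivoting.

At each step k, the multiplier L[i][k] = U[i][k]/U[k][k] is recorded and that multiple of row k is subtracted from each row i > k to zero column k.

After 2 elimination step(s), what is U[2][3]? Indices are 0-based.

U[2][3] = 0

Step 1: pivot at (0,0) is -1.
  row1 ← row1 − (4)·row0  ⇒  L[1][0]=4, U row1=(0, 4, 0, 1)
  row2 ← row2 − (-2)·row0  ⇒  L[2][0]=-2, U row2=(0, 16, -3, 4)
  row3 ← row3 − (1)·row0  ⇒  L[3][0]=1, U row3=(0, -12, 3, -5)
Step 2: pivot at (1,1) is 4.
  row2 ← row2 − (4)·row1  ⇒  L[2][1]=4, U row2=(0, 0, -3, 0)
  row3 ← row3 − (-3)·row1  ⇒  L[3][1]=-3, U row3=(0, 0, 3, -2)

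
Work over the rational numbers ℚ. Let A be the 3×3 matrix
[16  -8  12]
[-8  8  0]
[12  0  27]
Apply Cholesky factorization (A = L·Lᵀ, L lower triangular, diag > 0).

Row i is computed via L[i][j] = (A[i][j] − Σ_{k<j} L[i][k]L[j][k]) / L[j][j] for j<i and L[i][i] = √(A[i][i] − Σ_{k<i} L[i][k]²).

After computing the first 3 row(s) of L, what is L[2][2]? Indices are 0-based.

Step 1: L[0][0] = √(16) = 4.
  L[1][0] = (-8) / L[0][0] = -2.
Step 2: L[1][1] = √(4) = 2.
  L[2][0] = (12) / L[0][0] = 3.
  L[2][1] = (6) / L[1][1] = 3.
Step 3: L[2][2] = √(9) = 3.

L[2][2] = 3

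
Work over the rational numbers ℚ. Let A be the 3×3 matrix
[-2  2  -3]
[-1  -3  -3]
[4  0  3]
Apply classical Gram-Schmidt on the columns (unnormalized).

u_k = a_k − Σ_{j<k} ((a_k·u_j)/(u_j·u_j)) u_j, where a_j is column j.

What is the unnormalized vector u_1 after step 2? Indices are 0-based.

Step 1: u_0 = a_0 = (-2, -1, 4).
Step 2: u_1 = a_1 − (-1/21)·u_0 = (40/21, -64/21, 4/21).

u_1 = (40/21, -64/21, 4/21)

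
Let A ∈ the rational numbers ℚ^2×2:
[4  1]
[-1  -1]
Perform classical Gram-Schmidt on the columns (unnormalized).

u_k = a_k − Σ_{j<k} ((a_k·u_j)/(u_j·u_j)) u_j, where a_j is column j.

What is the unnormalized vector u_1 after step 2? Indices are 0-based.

Step 1: u_0 = a_0 = (4, -1).
Step 2: u_1 = a_1 − (5/17)·u_0 = (-3/17, -12/17).

u_1 = (-3/17, -12/17)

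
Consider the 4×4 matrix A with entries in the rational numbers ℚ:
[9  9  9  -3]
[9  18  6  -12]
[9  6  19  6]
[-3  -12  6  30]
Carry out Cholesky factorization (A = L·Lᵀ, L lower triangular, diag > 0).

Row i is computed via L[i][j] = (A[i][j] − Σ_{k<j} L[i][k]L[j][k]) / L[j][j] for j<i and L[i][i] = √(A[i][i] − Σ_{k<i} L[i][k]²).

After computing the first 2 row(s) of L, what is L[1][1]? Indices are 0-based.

L[1][1] = 3

Step 1: L[0][0] = √(9) = 3.
  L[1][0] = (9) / L[0][0] = 3.
Step 2: L[1][1] = √(9) = 3.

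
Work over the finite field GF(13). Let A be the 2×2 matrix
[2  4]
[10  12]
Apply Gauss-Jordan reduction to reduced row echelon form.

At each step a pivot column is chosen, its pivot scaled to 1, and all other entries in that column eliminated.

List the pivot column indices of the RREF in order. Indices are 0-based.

pivot columns: 0, 1

pivot(0,0)=2: scale R0 → (1, 2)
  clear (1,0): R1 −= (10)R0 → (0, 5)
pivot(1,1)=5: scale R1 → (0, 1)
  clear (0,1): R0 −= (2)R1 → (1, 0)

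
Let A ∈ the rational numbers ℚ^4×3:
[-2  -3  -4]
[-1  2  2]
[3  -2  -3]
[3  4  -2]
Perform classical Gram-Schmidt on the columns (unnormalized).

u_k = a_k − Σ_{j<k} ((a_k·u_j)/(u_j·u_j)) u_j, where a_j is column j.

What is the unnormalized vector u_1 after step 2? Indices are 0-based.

Step 1: u_0 = a_0 = (-2, -1, 3, 3).
Step 2: u_1 = a_1 − (10/23)·u_0 = (-49/23, 56/23, -76/23, 62/23).

u_1 = (-49/23, 56/23, -76/23, 62/23)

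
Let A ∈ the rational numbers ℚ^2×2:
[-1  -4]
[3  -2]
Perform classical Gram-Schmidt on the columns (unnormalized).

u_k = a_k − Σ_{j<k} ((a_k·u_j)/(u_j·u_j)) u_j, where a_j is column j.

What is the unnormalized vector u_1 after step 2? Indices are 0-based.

u_1 = (-21/5, -7/5)

Step 1: u_0 = a_0 = (-1, 3).
Step 2: u_1 = a_1 − (-1/5)·u_0 = (-21/5, -7/5).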